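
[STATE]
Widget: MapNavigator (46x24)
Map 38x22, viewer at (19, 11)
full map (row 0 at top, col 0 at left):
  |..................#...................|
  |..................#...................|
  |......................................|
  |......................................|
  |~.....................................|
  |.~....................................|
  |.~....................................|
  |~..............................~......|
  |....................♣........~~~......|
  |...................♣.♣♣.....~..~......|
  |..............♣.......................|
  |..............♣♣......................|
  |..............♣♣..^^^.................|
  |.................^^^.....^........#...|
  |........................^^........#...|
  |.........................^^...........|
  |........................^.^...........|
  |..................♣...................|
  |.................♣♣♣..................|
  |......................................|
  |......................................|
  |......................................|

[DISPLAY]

                                              
    ..................#...................    
    ..................#...................    
    ......................................    
    ......................................    
    ~.....................................    
    .~....................................    
    .~....................................    
    ~..............................~......    
    ....................♣........~~~......    
    ...................♣.♣♣.....~..~......    
    ..............♣.......................    
    ..............♣♣...@..................    
    ..............♣♣..^^^.................    
    .................^^^.....^........#...    
    ........................^^........#...    
    .........................^^...........    
    ........................^.^...........    
    ..................♣...................    
    .................♣♣♣..................    
    ......................................    
    ......................................    
    ......................................    
                                              


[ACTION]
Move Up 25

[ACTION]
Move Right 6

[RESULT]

                                              
                                              
                                              
                                              
                                              
                                              
                                              
                                              
                                              
                                              
                                              
                                              
................#......@............          
................#...................          
....................................          
....................................          
....................................          
....................................          
....................................          
.............................~......          
..................♣........~~~......          
.................♣.♣♣.....~..~......          
............♣.......................          
............♣♣......................          


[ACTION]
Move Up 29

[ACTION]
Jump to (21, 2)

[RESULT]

                                              
                                              
                                              
                                              
                                              
                                              
                                              
                                              
                                              
                                              
  ..................#...................      
  ..................#...................      
  .....................@................      
  ......................................      
  ~.....................................      
  .~....................................      
  .~....................................      
  ~..............................~......      
  ....................♣........~~~......      
  ...................♣.♣♣.....~..~......      
  ..............♣.......................      
  ..............♣♣......................      
  ..............♣♣..^^^.................      
  .................^^^.....^........#...      


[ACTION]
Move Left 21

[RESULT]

                                              
                                              
                                              
                                              
                                              
                                              
                                              
                                              
                                              
                                              
                       ..................#....
                       ..................#....
                       @......................
                       .......................
                       ~......................
                       .~.....................
                       .~.....................
                       ~......................
                       ....................♣..
                       ...................♣.♣♣
                       ..............♣........
                       ..............♣♣.......
                       ..............♣♣..^^^..
                       .................^^^...


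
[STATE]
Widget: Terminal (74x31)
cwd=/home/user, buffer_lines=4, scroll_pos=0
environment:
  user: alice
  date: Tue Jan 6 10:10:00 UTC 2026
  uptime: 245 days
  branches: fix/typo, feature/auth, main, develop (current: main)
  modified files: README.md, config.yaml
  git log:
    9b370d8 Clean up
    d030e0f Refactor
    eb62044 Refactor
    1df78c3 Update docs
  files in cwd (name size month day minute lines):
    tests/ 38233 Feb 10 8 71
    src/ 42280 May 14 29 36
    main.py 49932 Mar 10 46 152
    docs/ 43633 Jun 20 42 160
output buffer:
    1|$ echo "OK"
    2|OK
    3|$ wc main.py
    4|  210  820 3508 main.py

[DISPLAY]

$ echo "OK"                                                               
OK                                                                        
$ wc main.py                                                              
  210  820 3508 main.py                                                   
$ █                                                                       
                                                                          
                                                                          
                                                                          
                                                                          
                                                                          
                                                                          
                                                                          
                                                                          
                                                                          
                                                                          
                                                                          
                                                                          
                                                                          
                                                                          
                                                                          
                                                                          
                                                                          
                                                                          
                                                                          
                                                                          
                                                                          
                                                                          
                                                                          
                                                                          
                                                                          
                                                                          


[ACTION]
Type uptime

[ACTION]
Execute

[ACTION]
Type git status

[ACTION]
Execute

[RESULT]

$ echo "OK"                                                               
OK                                                                        
$ wc main.py                                                              
  210  820 3508 main.py                                                   
$ uptime                                                                  
 10:00  up 245 days                                                       
$ git status                                                              
On branch main                                                            
Changes not staged for commit:                                            
                                                                          
        modified:   README.md                                             
        modified:   config.yaml                                           
$ █                                                                       
                                                                          
                                                                          
                                                                          
                                                                          
                                                                          
                                                                          
                                                                          
                                                                          
                                                                          
                                                                          
                                                                          
                                                                          
                                                                          
                                                                          
                                                                          
                                                                          
                                                                          
                                                                          


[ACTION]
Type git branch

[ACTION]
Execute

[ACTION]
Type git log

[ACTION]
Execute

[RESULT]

$ echo "OK"                                                               
OK                                                                        
$ wc main.py                                                              
  210  820 3508 main.py                                                   
$ uptime                                                                  
 10:00  up 245 days                                                       
$ git status                                                              
On branch main                                                            
Changes not staged for commit:                                            
                                                                          
        modified:   README.md                                             
        modified:   config.yaml                                           
$ git branch                                                              
  fix/typo                                                                
  feature/auth                                                            
* main                                                                    
  develop                                                                 
$ git log                                                                 
9b370d8 Clean up                                                          
d030e0f Refactor                                                          
eb62044 Refactor                                                          
1df78c3 Update docs                                                       
$ █                                                                       
                                                                          
                                                                          
                                                                          
                                                                          
                                                                          
                                                                          
                                                                          
                                                                          


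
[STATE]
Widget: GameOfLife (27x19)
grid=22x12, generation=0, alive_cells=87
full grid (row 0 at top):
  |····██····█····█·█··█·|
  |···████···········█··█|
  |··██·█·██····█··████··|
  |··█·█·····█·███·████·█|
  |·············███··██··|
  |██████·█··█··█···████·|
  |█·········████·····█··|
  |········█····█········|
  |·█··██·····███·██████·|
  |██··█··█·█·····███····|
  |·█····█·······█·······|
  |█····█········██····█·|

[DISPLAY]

Gen: 0                     
····██····█····█·█··█·     
···████···········█··█     
··██·█·██····█··████··     
··█·█·····█·███·████·█     
·············███··██··     
██████·█··█··█···████·     
█·········████·····█··     
········█····█········     
·█··██·····███·██████·     
██··█··█·█·····███····     
·█····█·······█·······     
█····█········██····█·     
                           
                           
                           
                           
                           
                           


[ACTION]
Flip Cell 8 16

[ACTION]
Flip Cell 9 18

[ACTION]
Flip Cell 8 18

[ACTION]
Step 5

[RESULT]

Gen: 5                     
·██···················     
·█·█···········█······     
·█·········████·█·····     
··██······██··········     
···██········███······     
···█·█·····███········     
···█·█·····█··········     
██··██····█·█·········     
███·███···██·····██···     
·····█·█···█···████···     
█···█··█····██████····     
█·█··█·█·····█········     
                           
                           
                           
                           
                           
                           


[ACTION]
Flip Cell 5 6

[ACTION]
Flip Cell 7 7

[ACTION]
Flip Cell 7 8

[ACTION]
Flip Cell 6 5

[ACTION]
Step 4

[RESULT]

Gen: 9                     
······················     
··█·············█·····     
██·██·········█·█·····     
███·██···█··█···█·····     
·██··█··██···██·······     
····█··█··············     
····█····█·█·██·······     
·█··█······██·██······     
·█████·██·██··█·······     
█······██··██·█·······     
█·██··███···█·█·······     
██··██·██····█········     
                           
                           
                           
                           
                           
                           


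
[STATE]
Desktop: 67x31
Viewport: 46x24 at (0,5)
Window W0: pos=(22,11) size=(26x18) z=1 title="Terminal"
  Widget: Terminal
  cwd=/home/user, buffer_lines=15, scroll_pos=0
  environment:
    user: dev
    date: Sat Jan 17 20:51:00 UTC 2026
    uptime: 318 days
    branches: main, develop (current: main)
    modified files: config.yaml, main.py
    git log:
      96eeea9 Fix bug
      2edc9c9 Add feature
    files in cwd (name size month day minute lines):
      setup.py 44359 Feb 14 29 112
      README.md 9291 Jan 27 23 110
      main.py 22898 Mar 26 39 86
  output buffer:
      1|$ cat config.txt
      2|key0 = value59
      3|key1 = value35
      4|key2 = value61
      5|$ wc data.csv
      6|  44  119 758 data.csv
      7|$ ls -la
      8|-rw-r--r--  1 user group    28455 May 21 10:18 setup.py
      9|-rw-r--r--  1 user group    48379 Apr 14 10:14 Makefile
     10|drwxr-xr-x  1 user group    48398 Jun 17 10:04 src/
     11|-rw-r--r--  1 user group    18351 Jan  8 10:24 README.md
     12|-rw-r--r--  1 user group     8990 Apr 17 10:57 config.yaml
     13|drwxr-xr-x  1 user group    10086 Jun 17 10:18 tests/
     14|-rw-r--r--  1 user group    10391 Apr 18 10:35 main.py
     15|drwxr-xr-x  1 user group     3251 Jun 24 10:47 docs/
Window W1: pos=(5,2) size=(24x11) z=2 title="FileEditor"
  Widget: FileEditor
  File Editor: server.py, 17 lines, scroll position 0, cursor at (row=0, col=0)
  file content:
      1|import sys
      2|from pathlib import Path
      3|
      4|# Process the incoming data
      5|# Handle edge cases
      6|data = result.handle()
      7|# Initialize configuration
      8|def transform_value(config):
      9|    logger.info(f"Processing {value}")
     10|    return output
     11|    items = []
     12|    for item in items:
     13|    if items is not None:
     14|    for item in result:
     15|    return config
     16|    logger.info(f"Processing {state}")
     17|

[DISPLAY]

     ┃█mport sys           ▲┃                 
     ┃from pathlib import P█┃                 
     ┃                     ░┃                 
     ┃# Process the incomin░┃                 
     ┃# Handle edge cases  ░┃                 
     ┃data = result.handle(░┃                 
     ┃# Initialize configur▼┃━━━━━━━━━━━━━━━━━
     ┗━━━━━━━━━━━━━━━━━━━━━━┛nal              
                      ┠───────────────────────
                      ┃$ cat config.txt       
                      ┃key0 = value59         
                      ┃key1 = value35         
                      ┃key2 = value61         
                      ┃$ wc data.csv          
                      ┃  44  119 758 data.csv 
                      ┃$ ls -la               
                      ┃-rw-r--r--  1 user grou
                      ┃-rw-r--r--  1 user grou
                      ┃drwxr-xr-x  1 user grou
                      ┃-rw-r--r--  1 user grou
                      ┃-rw-r--r--  1 user grou
                      ┃drwxr-xr-x  1 user grou
                      ┃-rw-r--r--  1 user grou
                      ┗━━━━━━━━━━━━━━━━━━━━━━━


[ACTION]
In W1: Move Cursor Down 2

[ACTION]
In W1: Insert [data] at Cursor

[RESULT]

     ┃import sys           ▲┃                 
     ┃from pathlib import P█┃                 
     ┃data█                ░┃                 
     ┃# Process the incomin░┃                 
     ┃# Handle edge cases  ░┃                 
     ┃data = result.handle(░┃                 
     ┃# Initialize configur▼┃━━━━━━━━━━━━━━━━━
     ┗━━━━━━━━━━━━━━━━━━━━━━┛nal              
                      ┠───────────────────────
                      ┃$ cat config.txt       
                      ┃key0 = value59         
                      ┃key1 = value35         
                      ┃key2 = value61         
                      ┃$ wc data.csv          
                      ┃  44  119 758 data.csv 
                      ┃$ ls -la               
                      ┃-rw-r--r--  1 user grou
                      ┃-rw-r--r--  1 user grou
                      ┃drwxr-xr-x  1 user grou
                      ┃-rw-r--r--  1 user grou
                      ┃-rw-r--r--  1 user grou
                      ┃drwxr-xr-x  1 user grou
                      ┃-rw-r--r--  1 user grou
                      ┗━━━━━━━━━━━━━━━━━━━━━━━


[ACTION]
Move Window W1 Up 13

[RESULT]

     ┃data█                ░┃                 
     ┃# Process the incomin░┃                 
     ┃# Handle edge cases  ░┃                 
     ┃data = result.handle(░┃                 
     ┃# Initialize configur▼┃                 
     ┗━━━━━━━━━━━━━━━━━━━━━━┛                 
                      ┏━━━━━━━━━━━━━━━━━━━━━━━
                      ┃ Terminal              
                      ┠───────────────────────
                      ┃$ cat config.txt       
                      ┃key0 = value59         
                      ┃key1 = value35         
                      ┃key2 = value61         
                      ┃$ wc data.csv          
                      ┃  44  119 758 data.csv 
                      ┃$ ls -la               
                      ┃-rw-r--r--  1 user grou
                      ┃-rw-r--r--  1 user grou
                      ┃drwxr-xr-x  1 user grou
                      ┃-rw-r--r--  1 user grou
                      ┃-rw-r--r--  1 user grou
                      ┃drwxr-xr-x  1 user grou
                      ┃-rw-r--r--  1 user grou
                      ┗━━━━━━━━━━━━━━━━━━━━━━━


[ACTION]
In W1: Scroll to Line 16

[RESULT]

     ┃    if items is not N░┃                 
     ┃    for item in resul░┃                 
     ┃    return config    ░┃                 
     ┃    logger.info(f"Pro█┃                 
     ┃                     ▼┃                 
     ┗━━━━━━━━━━━━━━━━━━━━━━┛                 
                      ┏━━━━━━━━━━━━━━━━━━━━━━━
                      ┃ Terminal              
                      ┠───────────────────────
                      ┃$ cat config.txt       
                      ┃key0 = value59         
                      ┃key1 = value35         
                      ┃key2 = value61         
                      ┃$ wc data.csv          
                      ┃  44  119 758 data.csv 
                      ┃$ ls -la               
                      ┃-rw-r--r--  1 user grou
                      ┃-rw-r--r--  1 user grou
                      ┃drwxr-xr-x  1 user grou
                      ┃-rw-r--r--  1 user grou
                      ┃-rw-r--r--  1 user grou
                      ┃drwxr-xr-x  1 user grou
                      ┃-rw-r--r--  1 user grou
                      ┗━━━━━━━━━━━━━━━━━━━━━━━


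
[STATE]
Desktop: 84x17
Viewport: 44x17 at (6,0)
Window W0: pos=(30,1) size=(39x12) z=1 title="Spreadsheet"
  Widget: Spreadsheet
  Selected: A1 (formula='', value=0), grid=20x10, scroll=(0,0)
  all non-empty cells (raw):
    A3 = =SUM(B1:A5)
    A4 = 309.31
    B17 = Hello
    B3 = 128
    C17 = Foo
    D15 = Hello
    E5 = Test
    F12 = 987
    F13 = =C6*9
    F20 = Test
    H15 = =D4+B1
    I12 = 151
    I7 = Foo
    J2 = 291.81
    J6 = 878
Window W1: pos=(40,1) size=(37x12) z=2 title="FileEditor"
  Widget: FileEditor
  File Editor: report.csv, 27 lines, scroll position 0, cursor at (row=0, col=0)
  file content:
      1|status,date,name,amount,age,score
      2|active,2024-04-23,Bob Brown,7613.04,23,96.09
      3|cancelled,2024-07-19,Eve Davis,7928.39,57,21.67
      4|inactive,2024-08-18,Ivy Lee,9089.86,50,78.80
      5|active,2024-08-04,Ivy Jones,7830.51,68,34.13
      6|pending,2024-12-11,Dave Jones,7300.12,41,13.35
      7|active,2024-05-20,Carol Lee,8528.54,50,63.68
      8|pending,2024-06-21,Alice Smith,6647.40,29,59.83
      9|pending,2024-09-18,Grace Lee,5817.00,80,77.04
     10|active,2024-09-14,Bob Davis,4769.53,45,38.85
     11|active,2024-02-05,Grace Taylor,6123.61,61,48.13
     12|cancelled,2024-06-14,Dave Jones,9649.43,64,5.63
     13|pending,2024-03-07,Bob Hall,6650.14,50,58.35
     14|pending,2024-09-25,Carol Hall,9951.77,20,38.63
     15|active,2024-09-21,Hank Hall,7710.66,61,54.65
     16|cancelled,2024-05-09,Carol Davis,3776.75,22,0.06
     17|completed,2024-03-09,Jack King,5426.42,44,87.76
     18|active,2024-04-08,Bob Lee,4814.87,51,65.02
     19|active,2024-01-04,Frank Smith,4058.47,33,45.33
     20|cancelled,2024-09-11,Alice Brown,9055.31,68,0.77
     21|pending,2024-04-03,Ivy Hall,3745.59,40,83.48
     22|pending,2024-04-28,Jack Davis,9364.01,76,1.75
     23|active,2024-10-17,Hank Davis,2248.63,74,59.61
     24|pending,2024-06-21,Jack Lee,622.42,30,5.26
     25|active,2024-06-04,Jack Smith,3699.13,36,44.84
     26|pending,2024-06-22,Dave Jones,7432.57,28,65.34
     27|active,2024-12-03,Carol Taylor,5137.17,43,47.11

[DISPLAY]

                                            
                        ┏━━━━━━━━━┏━━━━━━━━━
                        ┃ Spreadsh┃ FileEdit
                        ┠─────────┠─────────
                        ┃A1:      ┃█tatus,da
                        ┃       A ┃active,20
                        ┃---------┃cancelled
                        ┃  1      ┃inactive,
                        ┃  2      ┃active,20
                        ┃  3 #CIRC┃pending,2
                        ┃  4   309┃active,20
                        ┃  5      ┃pending,2
                        ┗━━━━━━━━━┗━━━━━━━━━
                                            
                                            
                                            
                                            


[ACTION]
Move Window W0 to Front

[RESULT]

                                            
                        ┏━━━━━━━━━━━━━━━━━━━
                        ┃ Spreadsheet       
                        ┠───────────────────
                        ┃A1:                
                        ┃       A       B   
                        ┃-------------------
                        ┃  1      [0]       
                        ┃  2        0       
                        ┃  3 #CIRC!       12
                        ┃  4   309.31       
                        ┃  5        0       
                        ┗━━━━━━━━━━━━━━━━━━━
                                            
                                            
                                            
                                            


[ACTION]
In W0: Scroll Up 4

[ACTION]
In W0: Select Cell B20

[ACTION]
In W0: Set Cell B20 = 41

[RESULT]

                                            
                        ┏━━━━━━━━━━━━━━━━━━━
                        ┃ Spreadsheet       
                        ┠───────────────────
                        ┃B20: 41            
                        ┃       A       B   
                        ┃-------------------
                        ┃  1        0       
                        ┃  2        0       
                        ┃  3 #CIRC!       12
                        ┃  4   309.31       
                        ┃  5        0       
                        ┗━━━━━━━━━━━━━━━━━━━
                                            
                                            
                                            
                                            


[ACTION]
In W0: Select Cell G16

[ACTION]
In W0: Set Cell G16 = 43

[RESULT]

                                            
                        ┏━━━━━━━━━━━━━━━━━━━
                        ┃ Spreadsheet       
                        ┠───────────────────
                        ┃G16: 43            
                        ┃       A       B   
                        ┃-------------------
                        ┃  1        0       
                        ┃  2        0       
                        ┃  3 #CIRC!       12
                        ┃  4   309.31       
                        ┃  5        0       
                        ┗━━━━━━━━━━━━━━━━━━━
                                            
                                            
                                            
                                            


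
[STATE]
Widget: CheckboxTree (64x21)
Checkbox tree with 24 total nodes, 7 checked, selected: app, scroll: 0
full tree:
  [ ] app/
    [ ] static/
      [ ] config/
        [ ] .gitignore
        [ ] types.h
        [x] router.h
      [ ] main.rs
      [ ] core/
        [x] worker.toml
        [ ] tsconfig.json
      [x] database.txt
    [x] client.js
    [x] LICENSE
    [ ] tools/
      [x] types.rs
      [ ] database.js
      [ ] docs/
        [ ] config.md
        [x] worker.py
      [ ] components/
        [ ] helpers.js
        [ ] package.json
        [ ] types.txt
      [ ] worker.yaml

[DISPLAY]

>[-] app/                                                       
   [-] static/                                                  
     [-] config/                                                
       [ ] .gitignore                                           
       [ ] types.h                                              
       [x] router.h                                             
     [ ] main.rs                                                
     [-] core/                                                  
       [x] worker.toml                                          
       [ ] tsconfig.json                                        
     [x] database.txt                                           
   [x] client.js                                                
   [x] LICENSE                                                  
   [-] tools/                                                   
     [x] types.rs                                               
     [ ] database.js                                            
     [-] docs/                                                  
       [ ] config.md                                            
       [x] worker.py                                            
     [ ] components/                                            
       [ ] helpers.js                                           


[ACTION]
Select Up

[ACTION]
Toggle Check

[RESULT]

>[x] app/                                                       
   [x] static/                                                  
     [x] config/                                                
       [x] .gitignore                                           
       [x] types.h                                              
       [x] router.h                                             
     [x] main.rs                                                
     [x] core/                                                  
       [x] worker.toml                                          
       [x] tsconfig.json                                        
     [x] database.txt                                           
   [x] client.js                                                
   [x] LICENSE                                                  
   [x] tools/                                                   
     [x] types.rs                                               
     [x] database.js                                            
     [x] docs/                                                  
       [x] config.md                                            
       [x] worker.py                                            
     [x] components/                                            
       [x] helpers.js                                           


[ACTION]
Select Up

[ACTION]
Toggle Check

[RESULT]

>[ ] app/                                                       
   [ ] static/                                                  
     [ ] config/                                                
       [ ] .gitignore                                           
       [ ] types.h                                              
       [ ] router.h                                             
     [ ] main.rs                                                
     [ ] core/                                                  
       [ ] worker.toml                                          
       [ ] tsconfig.json                                        
     [ ] database.txt                                           
   [ ] client.js                                                
   [ ] LICENSE                                                  
   [ ] tools/                                                   
     [ ] types.rs                                               
     [ ] database.js                                            
     [ ] docs/                                                  
       [ ] config.md                                            
       [ ] worker.py                                            
     [ ] components/                                            
       [ ] helpers.js                                           


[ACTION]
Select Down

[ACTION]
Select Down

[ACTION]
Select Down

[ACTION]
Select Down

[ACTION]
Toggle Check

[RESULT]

 [-] app/                                                       
   [-] static/                                                  
     [-] config/                                                
       [ ] .gitignore                                           
>      [x] types.h                                              
       [ ] router.h                                             
     [ ] main.rs                                                
     [ ] core/                                                  
       [ ] worker.toml                                          
       [ ] tsconfig.json                                        
     [ ] database.txt                                           
   [ ] client.js                                                
   [ ] LICENSE                                                  
   [ ] tools/                                                   
     [ ] types.rs                                               
     [ ] database.js                                            
     [ ] docs/                                                  
       [ ] config.md                                            
       [ ] worker.py                                            
     [ ] components/                                            
       [ ] helpers.js                                           


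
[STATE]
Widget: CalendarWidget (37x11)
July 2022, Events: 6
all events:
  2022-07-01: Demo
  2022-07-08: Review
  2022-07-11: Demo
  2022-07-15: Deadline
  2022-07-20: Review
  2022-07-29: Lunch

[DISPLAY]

              July 2022              
Mo Tu We Th Fr Sa Su                 
             1*  2  3                
 4  5  6  7  8*  9 10                
11* 12 13 14 15* 16 17               
18 19 20* 21 22 23 24                
25 26 27 28 29* 30 31                
                                     
                                     
                                     
                                     


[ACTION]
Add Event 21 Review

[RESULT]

              July 2022              
Mo Tu We Th Fr Sa Su                 
             1*  2  3                
 4  5  6  7  8*  9 10                
11* 12 13 14 15* 16 17               
18 19 20* 21* 22 23 24               
25 26 27 28 29* 30 31                
                                     
                                     
                                     
                                     


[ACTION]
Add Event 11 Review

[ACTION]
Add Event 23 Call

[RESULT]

              July 2022              
Mo Tu We Th Fr Sa Su                 
             1*  2  3                
 4  5  6  7  8*  9 10                
11* 12 13 14 15* 16 17               
18 19 20* 21* 22 23* 24              
25 26 27 28 29* 30 31                
                                     
                                     
                                     
                                     


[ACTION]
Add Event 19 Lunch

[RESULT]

              July 2022              
Mo Tu We Th Fr Sa Su                 
             1*  2  3                
 4  5  6  7  8*  9 10                
11* 12 13 14 15* 16 17               
18 19* 20* 21* 22 23* 24             
25 26 27 28 29* 30 31                
                                     
                                     
                                     
                                     


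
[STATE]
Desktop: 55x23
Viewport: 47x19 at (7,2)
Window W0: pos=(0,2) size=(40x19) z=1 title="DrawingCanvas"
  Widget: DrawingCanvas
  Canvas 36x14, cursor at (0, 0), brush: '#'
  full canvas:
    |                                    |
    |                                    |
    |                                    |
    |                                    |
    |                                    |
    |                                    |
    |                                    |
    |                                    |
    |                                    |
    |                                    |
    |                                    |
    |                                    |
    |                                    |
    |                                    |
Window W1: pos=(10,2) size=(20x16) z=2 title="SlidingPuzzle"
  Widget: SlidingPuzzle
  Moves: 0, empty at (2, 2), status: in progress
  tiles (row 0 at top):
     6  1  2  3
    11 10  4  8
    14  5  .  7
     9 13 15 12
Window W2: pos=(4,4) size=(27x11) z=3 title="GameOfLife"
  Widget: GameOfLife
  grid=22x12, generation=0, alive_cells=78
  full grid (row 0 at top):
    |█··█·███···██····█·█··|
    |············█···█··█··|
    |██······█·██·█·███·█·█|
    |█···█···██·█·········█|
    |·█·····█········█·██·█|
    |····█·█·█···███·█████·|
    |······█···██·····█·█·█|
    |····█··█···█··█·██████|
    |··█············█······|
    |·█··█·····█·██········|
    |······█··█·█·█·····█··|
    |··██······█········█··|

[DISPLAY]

━━━┏━━━━━━━━━━━━━━━━━━┓━━━━━━━━━┓              
ngC┃ SlidingPuzzle    ┃         ┃              
━━━━━━━━━━━━━━━━━━━━━━━┓────────┨              
ameOfLife              ┃        ┃              
───────────────────────┨        ┃              
n: 0                   ┃        ┃              
··█···██·█·········█   ┃        ┃              
·····█········█·██·█   ┃        ┃              
··█·█·█···███·█████·   ┃        ┃              
····█···██·····█·█·█   ┃        ┃              
··█··█···█··█·██████   ┃        ┃              
█············█······   ┃        ┃              
━━━━━━━━━━━━━━━━━━━━━━━┛        ┃              
   ┃                  ┃         ┃              
   ┃                  ┃         ┃              
   ┗━━━━━━━━━━━━━━━━━━┛         ┃              
                                ┃              
                                ┃              
━━━━━━━━━━━━━━━━━━━━━━━━━━━━━━━━┛              


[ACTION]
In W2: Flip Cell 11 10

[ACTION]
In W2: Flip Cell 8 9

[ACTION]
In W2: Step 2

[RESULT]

━━━┏━━━━━━━━━━━━━━━━━━┓━━━━━━━━━┓              
ngC┃ SlidingPuzzle    ┃         ┃              
━━━━━━━━━━━━━━━━━━━━━━━┓────────┨              
ameOfLife              ┃        ┃              
───────────────────────┨        ┃              
n: 2                   ┃        ┃              
····██·····█····█·█·   ┃        ┃              
···█·█·█···········█   ┃        ┃              
···█·█········█···██   ┃        ┃              
···██···█··██··█···█   ┃        ┃              
·················█·█   ┃        ┃              
·······█·········██·   ┃        ┃              
━━━━━━━━━━━━━━━━━━━━━━━┛        ┃              
   ┃                  ┃         ┃              
   ┃                  ┃         ┃              
   ┗━━━━━━━━━━━━━━━━━━┛         ┃              
                                ┃              
                                ┃              
━━━━━━━━━━━━━━━━━━━━━━━━━━━━━━━━┛              


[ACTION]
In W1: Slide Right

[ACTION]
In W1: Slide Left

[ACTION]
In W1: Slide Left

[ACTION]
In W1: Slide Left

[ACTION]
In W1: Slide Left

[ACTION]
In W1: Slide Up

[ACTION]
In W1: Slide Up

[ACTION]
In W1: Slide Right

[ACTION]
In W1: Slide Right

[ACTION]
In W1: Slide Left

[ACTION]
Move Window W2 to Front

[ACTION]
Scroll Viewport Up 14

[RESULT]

                                               
                                               
━━━┏━━━━━━━━━━━━━━━━━━┓━━━━━━━━━┓              
ngC┃ SlidingPuzzle    ┃         ┃              
━━━━━━━━━━━━━━━━━━━━━━━┓────────┨              
ameOfLife              ┃        ┃              
───────────────────────┨        ┃              
n: 2                   ┃        ┃              
····██·····█····█·█·   ┃        ┃              
···█·█·█···········█   ┃        ┃              
···█·█········█···██   ┃        ┃              
···██···█··██··█···█   ┃        ┃              
·················█·█   ┃        ┃              
·······█·········██·   ┃        ┃              
━━━━━━━━━━━━━━━━━━━━━━━┛        ┃              
   ┃                  ┃         ┃              
   ┃                  ┃         ┃              
   ┗━━━━━━━━━━━━━━━━━━┛         ┃              
                                ┃              
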